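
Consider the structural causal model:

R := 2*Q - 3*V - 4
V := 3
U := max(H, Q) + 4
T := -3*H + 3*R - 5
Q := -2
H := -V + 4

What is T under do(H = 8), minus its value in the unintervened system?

-21

Intervening sets H = 8 and removes its equation (H := -V + 4).
R = 2*Q - 3*V - 4  [with Q=-2, V=3]  = -17
T = -3*H + 3*R - 5  [with H=8, R=-17]  = -80
Without intervention: R = 2*Q - 3*V - 4  [with Q=-2, V=3]  = -17; H = -V + 4  [with V=3]  = 1; T = -3*H + 3*R - 5  [with H=1, R=-17]  = -59.
Change = -80 − (-59) = -21.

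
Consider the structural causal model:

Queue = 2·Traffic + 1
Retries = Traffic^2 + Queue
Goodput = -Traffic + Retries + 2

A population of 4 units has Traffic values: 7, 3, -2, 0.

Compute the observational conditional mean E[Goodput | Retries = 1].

Observing Retries=1 restricts to units where Retries's equation naturally yields 1: Traffic ∈ {-2, 0}. In that subpopulation Goodput = 5, 3, mean 4.

4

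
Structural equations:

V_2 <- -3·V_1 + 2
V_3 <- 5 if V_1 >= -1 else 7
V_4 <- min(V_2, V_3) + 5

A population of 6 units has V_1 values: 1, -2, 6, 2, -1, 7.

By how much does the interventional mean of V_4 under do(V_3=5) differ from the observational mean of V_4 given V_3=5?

Every unit gets V_3=5 under the intervention. V_4 values become 4, 10, -11, 1, 10, -14; E[V_4|do(V_3=5)] = 0.
E[V_4|V_3=5] averages over only the 5 units with V_3=5 (V_1 = 1, 6, 2, -1, 7): V_4 = 4, -11, 1, 10, -14, mean -2.
Difference = 0 − (-2) = 2.

2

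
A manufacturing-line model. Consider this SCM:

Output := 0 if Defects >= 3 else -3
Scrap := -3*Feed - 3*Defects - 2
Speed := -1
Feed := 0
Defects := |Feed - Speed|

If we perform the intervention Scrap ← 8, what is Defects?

1

Under do(Scrap=8), the mechanism Scrap := -3*Feed - 3*Defects - 2 is discarded; Scrap is fixed at 8.
Since Defects is not a descendant of the intervened variable, it is unaffected.
Defects = |Feed - Speed|  [with Feed=0, Speed=-1]  = 1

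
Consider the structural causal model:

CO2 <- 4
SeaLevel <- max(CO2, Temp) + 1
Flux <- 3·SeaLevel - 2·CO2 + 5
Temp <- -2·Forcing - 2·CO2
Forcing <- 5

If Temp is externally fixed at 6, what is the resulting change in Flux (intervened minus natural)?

6

do(Temp=6) replaces the equation Temp <- -2·Forcing - 2·CO2 with the constant Temp = 6.
SeaLevel = max(CO2, Temp) + 1  [with CO2=4, Temp=6]  = 7
Flux = 3·SeaLevel - 2·CO2 + 5  [with SeaLevel=7, CO2=4]  = 18
Without intervention: Temp = -2·Forcing - 2·CO2  [with Forcing=5, CO2=4]  = -18; SeaLevel = max(CO2, Temp) + 1  [with CO2=4, Temp=-18]  = 5; Flux = 3·SeaLevel - 2·CO2 + 5  [with SeaLevel=5, CO2=4]  = 12.
Change = 18 − 12 = 6.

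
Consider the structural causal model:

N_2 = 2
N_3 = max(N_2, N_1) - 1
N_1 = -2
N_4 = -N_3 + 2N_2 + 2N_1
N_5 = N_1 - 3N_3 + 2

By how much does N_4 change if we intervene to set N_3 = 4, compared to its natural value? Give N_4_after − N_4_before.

The intervention breaks the incoming arrows to N_3: N_3 = max(N_2, N_1) - 1 no longer applies, and N_3 = 4.
N_4 = -N_3 + 2N_2 + 2N_1  [with N_3=4, N_2=2, N_1=-2]  = -4
Without intervention: N_3 = max(N_2, N_1) - 1  [with N_2=2, N_1=-2]  = 1; N_4 = -N_3 + 2N_2 + 2N_1  [with N_3=1, N_2=2, N_1=-2]  = -1.
Change = -4 − (-1) = -3.

-3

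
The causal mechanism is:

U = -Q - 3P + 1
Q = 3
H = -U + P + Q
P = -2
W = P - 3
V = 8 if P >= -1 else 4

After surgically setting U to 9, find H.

do(U=9) replaces the equation U = -Q - 3P + 1 with the constant U = 9.
H = -U + P + Q  [with U=9, P=-2, Q=3]  = -8

-8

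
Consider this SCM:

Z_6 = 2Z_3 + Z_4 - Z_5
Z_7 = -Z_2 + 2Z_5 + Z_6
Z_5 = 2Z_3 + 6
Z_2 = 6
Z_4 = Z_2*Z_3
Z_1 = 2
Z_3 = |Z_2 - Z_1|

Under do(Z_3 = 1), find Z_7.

The intervention breaks the incoming arrows to Z_3: Z_3 = |Z_2 - Z_1| no longer applies, and Z_3 = 1.
Z_4 = Z_2*Z_3  [with Z_2=6, Z_3=1]  = 6
Z_5 = 2Z_3 + 6  [with Z_3=1]  = 8
Z_6 = 2Z_3 + Z_4 - Z_5  [with Z_3=1, Z_4=6, Z_5=8]  = 0
Z_7 = -Z_2 + 2Z_5 + Z_6  [with Z_2=6, Z_5=8, Z_6=0]  = 10

10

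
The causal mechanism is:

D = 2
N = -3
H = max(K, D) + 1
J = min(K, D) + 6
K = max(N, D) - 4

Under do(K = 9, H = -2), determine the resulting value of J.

Setting K = 9, H = -2 by intervention discards those variables' equations.
J = min(K, D) + 6  [with K=9, D=2]  = 8

8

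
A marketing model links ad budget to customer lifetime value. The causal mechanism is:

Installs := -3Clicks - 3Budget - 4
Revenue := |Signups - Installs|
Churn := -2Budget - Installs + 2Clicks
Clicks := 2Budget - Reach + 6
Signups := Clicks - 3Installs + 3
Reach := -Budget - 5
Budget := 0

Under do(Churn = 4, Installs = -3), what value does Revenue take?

Under do(Churn = 4, Installs = -3), each intervened variable's structural equation is replaced by its fixed value.
Reach = -Budget - 5  [with Budget=0]  = -5
Clicks = 2Budget - Reach + 6  [with Budget=0, Reach=-5]  = 11
Signups = Clicks - 3Installs + 3  [with Clicks=11, Installs=-3]  = 23
Revenue = |Signups - Installs|  [with Signups=23, Installs=-3]  = 26

26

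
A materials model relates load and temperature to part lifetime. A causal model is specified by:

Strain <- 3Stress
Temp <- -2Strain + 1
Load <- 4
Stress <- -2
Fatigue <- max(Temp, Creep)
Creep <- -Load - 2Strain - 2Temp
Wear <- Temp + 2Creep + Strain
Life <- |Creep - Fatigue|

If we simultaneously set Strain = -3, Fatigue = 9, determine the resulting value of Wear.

-20

Under do(Strain = -3, Fatigue = 9), each intervened variable's structural equation is replaced by its fixed value.
Temp = -2Strain + 1  [with Strain=-3]  = 7
Creep = -Load - 2Strain - 2Temp  [with Load=4, Strain=-3, Temp=7]  = -12
Wear = Temp + 2Creep + Strain  [with Temp=7, Creep=-12, Strain=-3]  = -20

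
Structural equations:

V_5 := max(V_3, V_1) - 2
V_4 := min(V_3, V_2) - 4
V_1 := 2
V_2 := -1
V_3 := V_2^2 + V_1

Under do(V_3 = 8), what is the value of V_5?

6

do(V_3=8) replaces the equation V_3 := V_2^2 + V_1 with the constant V_3 = 8.
V_5 = max(V_3, V_1) - 2  [with V_3=8, V_1=2]  = 6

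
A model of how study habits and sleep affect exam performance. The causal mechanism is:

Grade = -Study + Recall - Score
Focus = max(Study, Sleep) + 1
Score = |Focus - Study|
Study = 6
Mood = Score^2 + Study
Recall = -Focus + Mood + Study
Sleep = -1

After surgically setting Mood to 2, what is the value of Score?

1

The intervention breaks the incoming arrows to Mood: Mood = Score^2 + Study no longer applies, and Mood = 2.
Since Score is not a descendant of the intervened variable, it is unaffected.
Focus = max(Study, Sleep) + 1  [with Study=6, Sleep=-1]  = 7
Score = |Focus - Study|  [with Focus=7, Study=6]  = 1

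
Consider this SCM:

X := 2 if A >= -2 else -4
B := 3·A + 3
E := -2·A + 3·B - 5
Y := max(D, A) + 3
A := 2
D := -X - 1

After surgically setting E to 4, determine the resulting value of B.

Under do(E=4), the mechanism E := -2·A + 3·B - 5 is discarded; E is fixed at 4.
Since B is not a descendant of the intervened variable, it is unaffected.
B = 3·A + 3  [with A=2]  = 9

9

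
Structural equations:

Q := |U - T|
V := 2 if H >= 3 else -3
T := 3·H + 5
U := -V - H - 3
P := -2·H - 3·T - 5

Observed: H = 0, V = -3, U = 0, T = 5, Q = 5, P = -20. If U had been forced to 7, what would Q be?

do(U=7) replaces the equation U := -V - H - 3 with the constant U = 7.
T = 3·H + 5  [with H=0]  = 5
Q = |U - T|  [with U=7, T=5]  = 2

2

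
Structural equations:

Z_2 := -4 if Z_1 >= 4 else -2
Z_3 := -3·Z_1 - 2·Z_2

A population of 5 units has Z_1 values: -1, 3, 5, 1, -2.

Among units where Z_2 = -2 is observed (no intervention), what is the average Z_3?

3.25

Conditioning on Z_2=-2 selects the 4 unit(s) with Z_1 ∈ {-1, 3, 1, -2}. Their Z_3 values: 7, -5, 1, 10. Mean = 3.25.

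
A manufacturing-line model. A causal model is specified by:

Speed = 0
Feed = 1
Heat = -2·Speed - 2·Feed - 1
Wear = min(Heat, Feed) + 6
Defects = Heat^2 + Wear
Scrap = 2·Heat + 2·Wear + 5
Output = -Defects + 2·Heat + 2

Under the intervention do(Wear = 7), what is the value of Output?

The intervention breaks the incoming arrows to Wear: Wear = min(Heat, Feed) + 6 no longer applies, and Wear = 7.
Heat = -2·Speed - 2·Feed - 1  [with Speed=0, Feed=1]  = -3
Defects = Heat^2 + Wear  [with Heat=-3, Wear=7]  = 16
Output = -Defects + 2·Heat + 2  [with Defects=16, Heat=-3]  = -20

-20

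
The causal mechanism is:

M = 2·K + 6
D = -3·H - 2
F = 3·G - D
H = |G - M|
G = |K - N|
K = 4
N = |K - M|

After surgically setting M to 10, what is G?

Under do(M=10), the mechanism M = 2·K + 6 is discarded; M is fixed at 10.
N = |K - M|  [with K=4, M=10]  = 6
G = |K - N|  [with K=4, N=6]  = 2

2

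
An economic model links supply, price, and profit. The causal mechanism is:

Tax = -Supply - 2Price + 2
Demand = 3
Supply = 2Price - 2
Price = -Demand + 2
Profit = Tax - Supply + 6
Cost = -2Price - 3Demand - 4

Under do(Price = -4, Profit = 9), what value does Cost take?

-5

The joint intervention fixes Price = -4, Profit = 9, removing each variable's own equation.
Cost = -2Price - 3Demand - 4  [with Price=-4, Demand=3]  = -5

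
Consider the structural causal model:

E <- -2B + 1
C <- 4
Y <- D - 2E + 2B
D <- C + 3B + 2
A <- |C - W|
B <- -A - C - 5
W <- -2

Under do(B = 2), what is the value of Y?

The intervention breaks the incoming arrows to B: B <- -A - C - 5 no longer applies, and B = 2.
D = C + 3B + 2  [with C=4, B=2]  = 12
E = -2B + 1  [with B=2]  = -3
Y = D - 2E + 2B  [with D=12, E=-3, B=2]  = 22

22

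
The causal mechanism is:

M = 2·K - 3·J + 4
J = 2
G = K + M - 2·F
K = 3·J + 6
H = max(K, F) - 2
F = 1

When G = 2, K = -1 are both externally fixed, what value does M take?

-4

Under do(G = 2, K = -1), each intervened variable's structural equation is replaced by its fixed value.
M = 2·K - 3·J + 4  [with K=-1, J=2]  = -4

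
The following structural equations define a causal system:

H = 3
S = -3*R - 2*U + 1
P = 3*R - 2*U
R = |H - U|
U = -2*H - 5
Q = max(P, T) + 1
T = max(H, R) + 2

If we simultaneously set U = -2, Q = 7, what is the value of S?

Under do(U = -2, Q = 7), each intervened variable's structural equation is replaced by its fixed value.
R = |H - U|  [with H=3, U=-2]  = 5
S = -3*R - 2*U + 1  [with R=5, U=-2]  = -10

-10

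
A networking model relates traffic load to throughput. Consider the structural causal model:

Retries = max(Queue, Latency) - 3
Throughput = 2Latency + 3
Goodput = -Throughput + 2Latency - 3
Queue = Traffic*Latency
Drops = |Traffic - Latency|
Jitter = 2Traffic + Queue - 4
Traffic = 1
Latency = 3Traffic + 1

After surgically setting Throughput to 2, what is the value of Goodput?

3

do(Throughput=2) replaces the equation Throughput = 2Latency + 3 with the constant Throughput = 2.
Latency = 3Traffic + 1  [with Traffic=1]  = 4
Goodput = -Throughput + 2Latency - 3  [with Throughput=2, Latency=4]  = 3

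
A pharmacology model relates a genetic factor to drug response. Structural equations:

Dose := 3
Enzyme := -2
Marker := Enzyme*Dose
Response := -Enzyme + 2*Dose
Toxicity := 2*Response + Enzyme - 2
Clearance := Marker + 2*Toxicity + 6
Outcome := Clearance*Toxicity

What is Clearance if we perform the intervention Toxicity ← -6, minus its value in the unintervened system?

-36

The intervention breaks the incoming arrows to Toxicity: Toxicity := 2*Response + Enzyme - 2 no longer applies, and Toxicity = -6.
Marker = Enzyme*Dose  [with Enzyme=-2, Dose=3]  = -6
Clearance = Marker + 2*Toxicity + 6  [with Marker=-6, Toxicity=-6]  = -12
Without intervention: Marker = Enzyme*Dose  [with Enzyme=-2, Dose=3]  = -6; Response = -Enzyme + 2*Dose  [with Enzyme=-2, Dose=3]  = 8; Toxicity = 2*Response + Enzyme - 2  [with Response=8, Enzyme=-2]  = 12; Clearance = Marker + 2*Toxicity + 6  [with Marker=-6, Toxicity=12]  = 24.
Change = -12 − 24 = -36.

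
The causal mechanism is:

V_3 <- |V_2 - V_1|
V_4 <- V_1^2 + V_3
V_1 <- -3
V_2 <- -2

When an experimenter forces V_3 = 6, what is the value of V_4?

The intervention breaks the incoming arrows to V_3: V_3 <- |V_2 - V_1| no longer applies, and V_3 = 6.
V_4 = V_1^2 + V_3  [with V_1=-3, V_3=6]  = 15

15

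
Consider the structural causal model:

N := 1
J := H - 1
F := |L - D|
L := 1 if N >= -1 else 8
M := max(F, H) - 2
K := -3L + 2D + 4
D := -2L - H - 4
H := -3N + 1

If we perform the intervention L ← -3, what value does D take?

The intervention breaks the incoming arrows to L: L := 1 if N >= -1 else 8 no longer applies, and L = -3.
H = -3N + 1  [with N=1]  = -2
D = -2L - H - 4  [with L=-3, H=-2]  = 4

4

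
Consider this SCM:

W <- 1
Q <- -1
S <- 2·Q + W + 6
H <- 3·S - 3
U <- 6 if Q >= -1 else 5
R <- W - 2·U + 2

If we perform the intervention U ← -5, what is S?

5

do(U=-5) replaces the equation U <- 6 if Q >= -1 else 5 with the constant U = -5.
S is not downstream of the intervention, so its value is determined by the original equations.
S = 2·Q + W + 6  [with Q=-1, W=1]  = 5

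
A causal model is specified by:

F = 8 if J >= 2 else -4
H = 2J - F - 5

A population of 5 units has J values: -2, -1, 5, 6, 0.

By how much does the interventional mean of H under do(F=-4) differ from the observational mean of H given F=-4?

5.2

Every unit gets F=-4 under the intervention. H values become -5, -3, 9, 11, -1; E[H|do(F=-4)] = 2.2.
Observing F=-4 restricts to units where F's equation naturally yields -4: J ∈ {-2, -1, 0}. In that subpopulation H = -5, -3, -1, mean -3.
Difference = 2.2 − (-3) = 5.2.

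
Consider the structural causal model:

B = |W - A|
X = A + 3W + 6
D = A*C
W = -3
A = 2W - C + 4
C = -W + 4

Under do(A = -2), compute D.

The intervention breaks the incoming arrows to A: A = 2W - C + 4 no longer applies, and A = -2.
C = -W + 4  [with W=-3]  = 7
D = A*C  [with A=-2, C=7]  = -14

-14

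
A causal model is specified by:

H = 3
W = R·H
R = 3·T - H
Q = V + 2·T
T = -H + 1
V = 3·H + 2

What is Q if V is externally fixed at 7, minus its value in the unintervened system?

-4

Intervening sets V = 7 and removes its equation (V = 3·H + 2).
T = -H + 1  [with H=3]  = -2
Q = V + 2·T  [with V=7, T=-2]  = 3
Without intervention: T = -H + 1  [with H=3]  = -2; V = 3·H + 2  [with H=3]  = 11; Q = V + 2·T  [with V=11, T=-2]  = 7.
Change = 3 − 7 = -4.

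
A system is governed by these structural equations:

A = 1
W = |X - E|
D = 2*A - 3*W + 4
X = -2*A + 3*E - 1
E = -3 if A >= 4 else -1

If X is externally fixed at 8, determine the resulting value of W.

The intervention breaks the incoming arrows to X: X = -2*A + 3*E - 1 no longer applies, and X = 8.
E = -3 if A >= 4 else -1  [with A=1]  = -1
W = |X - E|  [with X=8, E=-1]  = 9

9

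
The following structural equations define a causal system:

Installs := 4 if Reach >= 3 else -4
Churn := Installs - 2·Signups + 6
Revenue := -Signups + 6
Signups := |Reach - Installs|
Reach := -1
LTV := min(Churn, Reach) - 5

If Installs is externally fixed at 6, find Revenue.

do(Installs=6) replaces the equation Installs := 4 if Reach >= 3 else -4 with the constant Installs = 6.
Signups = |Reach - Installs|  [with Reach=-1, Installs=6]  = 7
Revenue = -Signups + 6  [with Signups=7]  = -1

-1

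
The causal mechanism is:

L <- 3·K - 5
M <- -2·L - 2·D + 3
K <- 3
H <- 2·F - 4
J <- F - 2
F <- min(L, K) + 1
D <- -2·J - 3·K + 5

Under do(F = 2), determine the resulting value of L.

4

Under do(F=2), the mechanism F <- min(L, K) + 1 is discarded; F is fixed at 2.
Since L is not a descendant of the intervened variable, it is unaffected.
L = 3·K - 5  [with K=3]  = 4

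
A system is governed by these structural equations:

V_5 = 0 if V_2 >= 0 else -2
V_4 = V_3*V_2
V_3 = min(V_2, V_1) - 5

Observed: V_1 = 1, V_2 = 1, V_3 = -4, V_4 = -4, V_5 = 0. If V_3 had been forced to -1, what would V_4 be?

-1

The intervention breaks the incoming arrows to V_3: V_3 = min(V_2, V_1) - 5 no longer applies, and V_3 = -1.
V_4 = V_3*V_2  [with V_3=-1, V_2=1]  = -1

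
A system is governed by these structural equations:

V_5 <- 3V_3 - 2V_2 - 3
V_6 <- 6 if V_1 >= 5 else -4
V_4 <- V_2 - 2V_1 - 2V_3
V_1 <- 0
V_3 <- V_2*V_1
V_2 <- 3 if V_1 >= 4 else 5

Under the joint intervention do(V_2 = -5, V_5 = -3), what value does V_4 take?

-5

The joint intervention fixes V_2 = -5, V_5 = -3, removing each variable's own equation.
V_3 = V_2*V_1  [with V_2=-5, V_1=0]  = 0
V_4 = V_2 - 2V_1 - 2V_3  [with V_2=-5, V_1=0, V_3=0]  = -5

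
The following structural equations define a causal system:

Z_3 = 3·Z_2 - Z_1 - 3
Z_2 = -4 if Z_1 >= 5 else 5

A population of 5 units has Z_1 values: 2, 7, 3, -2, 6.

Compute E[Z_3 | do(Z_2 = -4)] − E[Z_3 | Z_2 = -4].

3.3

The intervention sets Z_2=-4 in all 5 units regardless of Z_1. Recomputing Z_3 per unit gives -17, -22, -18, -13, -21; average -18.2.
Conditioning on Z_2=-4 selects the 2 unit(s) with Z_1 ∈ {7, 6}. Their Z_3 values: -22, -21. Mean = -21.5.
Difference = -18.2 − (-21.5) = 3.3.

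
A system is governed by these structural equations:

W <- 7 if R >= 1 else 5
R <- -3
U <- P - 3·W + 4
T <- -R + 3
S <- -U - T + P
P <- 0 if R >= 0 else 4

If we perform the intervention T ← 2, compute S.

The intervention breaks the incoming arrows to T: T <- -R + 3 no longer applies, and T = 2.
P = 0 if R >= 0 else 4  [with R=-3]  = 4
W = 7 if R >= 1 else 5  [with R=-3]  = 5
U = P - 3·W + 4  [with P=4, W=5]  = -7
S = -U - T + P  [with U=-7, T=2, P=4]  = 9

9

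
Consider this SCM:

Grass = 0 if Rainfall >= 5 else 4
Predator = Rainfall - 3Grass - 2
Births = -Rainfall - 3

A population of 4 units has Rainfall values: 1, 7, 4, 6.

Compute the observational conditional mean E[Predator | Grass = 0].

4.5

Observing Grass=0 restricts to units where Grass's equation naturally yields 0: Rainfall ∈ {7, 6}. In that subpopulation Predator = 5, 4, mean 4.5.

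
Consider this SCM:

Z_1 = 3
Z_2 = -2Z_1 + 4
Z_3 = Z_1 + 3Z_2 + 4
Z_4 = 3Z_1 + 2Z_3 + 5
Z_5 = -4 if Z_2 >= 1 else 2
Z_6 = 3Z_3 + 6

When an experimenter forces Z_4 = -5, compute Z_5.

2

Intervening sets Z_4 = -5 and removes its equation (Z_4 = 3Z_1 + 2Z_3 + 5).
No directed path runs from Z_4 to Z_5, so Z_5 keeps its natural value.
Z_2 = -2Z_1 + 4  [with Z_1=3]  = -2
Z_5 = -4 if Z_2 >= 1 else 2  [with Z_2=-2]  = 2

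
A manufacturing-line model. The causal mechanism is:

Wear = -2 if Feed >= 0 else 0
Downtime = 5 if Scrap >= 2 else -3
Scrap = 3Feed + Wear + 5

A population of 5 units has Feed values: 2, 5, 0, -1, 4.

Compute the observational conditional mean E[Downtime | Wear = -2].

5

Observing Wear=-2 restricts to units where Wear's equation naturally yields -2: Feed ∈ {2, 5, 0, 4}. In that subpopulation Downtime = 5, 5, 5, 5, mean 5.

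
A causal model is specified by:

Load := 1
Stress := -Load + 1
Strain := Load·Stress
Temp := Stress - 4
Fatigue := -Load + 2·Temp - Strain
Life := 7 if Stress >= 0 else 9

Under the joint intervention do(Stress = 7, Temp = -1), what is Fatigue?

-10

Setting Stress = 7, Temp = -1 by intervention discards those variables' equations.
Strain = Load·Stress  [with Load=1, Stress=7]  = 7
Fatigue = -Load + 2·Temp - Strain  [with Load=1, Temp=-1, Strain=7]  = -10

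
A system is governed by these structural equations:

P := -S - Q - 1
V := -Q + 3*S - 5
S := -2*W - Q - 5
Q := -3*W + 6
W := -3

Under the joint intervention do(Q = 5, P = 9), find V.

-22

Setting Q = 5, P = 9 by intervention discards those variables' equations.
S = -2*W - Q - 5  [with W=-3, Q=5]  = -4
V = -Q + 3*S - 5  [with Q=5, S=-4]  = -22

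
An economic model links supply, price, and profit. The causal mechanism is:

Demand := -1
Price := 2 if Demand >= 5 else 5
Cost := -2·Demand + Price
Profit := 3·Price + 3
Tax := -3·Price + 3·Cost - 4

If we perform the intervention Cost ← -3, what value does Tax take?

-28

The intervention breaks the incoming arrows to Cost: Cost := -2·Demand + Price no longer applies, and Cost = -3.
Price = 2 if Demand >= 5 else 5  [with Demand=-1]  = 5
Tax = -3·Price + 3·Cost - 4  [with Price=5, Cost=-3]  = -28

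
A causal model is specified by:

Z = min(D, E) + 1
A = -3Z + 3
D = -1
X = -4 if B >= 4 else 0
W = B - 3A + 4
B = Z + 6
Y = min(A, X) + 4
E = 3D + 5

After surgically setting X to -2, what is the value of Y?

do(X=-2) replaces the equation X = -4 if B >= 4 else 0 with the constant X = -2.
E = 3D + 5  [with D=-1]  = 2
Z = min(D, E) + 1  [with D=-1, E=2]  = 0
A = -3Z + 3  [with Z=0]  = 3
Y = min(A, X) + 4  [with A=3, X=-2]  = 2

2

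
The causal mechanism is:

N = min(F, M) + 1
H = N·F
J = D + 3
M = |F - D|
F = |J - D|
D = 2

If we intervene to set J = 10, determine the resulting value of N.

7

do(J=10) replaces the equation J = D + 3 with the constant J = 10.
F = |J - D|  [with J=10, D=2]  = 8
M = |F - D|  [with F=8, D=2]  = 6
N = min(F, M) + 1  [with F=8, M=6]  = 7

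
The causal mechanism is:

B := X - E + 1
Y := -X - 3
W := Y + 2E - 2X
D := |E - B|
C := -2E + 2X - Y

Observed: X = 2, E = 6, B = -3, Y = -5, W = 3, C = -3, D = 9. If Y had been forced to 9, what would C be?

Under do(Y=9), the mechanism Y := -X - 3 is discarded; Y is fixed at 9.
C = -2E + 2X - Y  [with E=6, X=2, Y=9]  = -17

-17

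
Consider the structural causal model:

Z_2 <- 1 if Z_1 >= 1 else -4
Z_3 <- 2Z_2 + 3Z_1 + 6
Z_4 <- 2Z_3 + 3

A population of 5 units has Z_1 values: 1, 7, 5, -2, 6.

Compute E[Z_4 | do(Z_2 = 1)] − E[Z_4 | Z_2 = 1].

-8.1

The intervention sets Z_2=1 in all 5 units regardless of Z_1. Recomputing Z_4 per unit gives 25, 61, 49, 7, 55; average 39.4.
E[Z_4|Z_2=1] averages over only the 4 units with Z_2=1 (Z_1 = 1, 7, 5, 6): Z_4 = 25, 61, 49, 55, mean 47.5.
Difference = 39.4 − 47.5 = -8.1.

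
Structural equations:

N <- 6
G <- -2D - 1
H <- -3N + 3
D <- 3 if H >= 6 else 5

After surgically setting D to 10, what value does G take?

The intervention breaks the incoming arrows to D: D <- 3 if H >= 6 else 5 no longer applies, and D = 10.
G = -2D - 1  [with D=10]  = -21

-21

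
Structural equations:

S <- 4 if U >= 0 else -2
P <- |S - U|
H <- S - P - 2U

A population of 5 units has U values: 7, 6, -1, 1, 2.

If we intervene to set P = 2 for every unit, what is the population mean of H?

The intervention sets P=2 in all 5 units regardless of U. Recomputing H per unit gives -12, -10, -2, 0, -2; average -5.2.

-5.2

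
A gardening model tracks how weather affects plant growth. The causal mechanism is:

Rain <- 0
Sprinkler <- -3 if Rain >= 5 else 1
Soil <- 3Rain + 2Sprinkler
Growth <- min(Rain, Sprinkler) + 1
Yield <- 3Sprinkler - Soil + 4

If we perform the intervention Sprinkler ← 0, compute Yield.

4

do(Sprinkler=0) replaces the equation Sprinkler <- -3 if Rain >= 5 else 1 with the constant Sprinkler = 0.
Soil = 3Rain + 2Sprinkler  [with Rain=0, Sprinkler=0]  = 0
Yield = 3Sprinkler - Soil + 4  [with Sprinkler=0, Soil=0]  = 4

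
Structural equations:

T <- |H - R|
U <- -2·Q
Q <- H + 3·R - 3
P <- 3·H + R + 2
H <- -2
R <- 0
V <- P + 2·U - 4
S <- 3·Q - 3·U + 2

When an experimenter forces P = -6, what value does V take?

Intervening sets P = -6 and removes its equation (P <- 3·H + R + 2).
Q = H + 3·R - 3  [with H=-2, R=0]  = -5
U = -2·Q  [with Q=-5]  = 10
V = P + 2·U - 4  [with P=-6, U=10]  = 10

10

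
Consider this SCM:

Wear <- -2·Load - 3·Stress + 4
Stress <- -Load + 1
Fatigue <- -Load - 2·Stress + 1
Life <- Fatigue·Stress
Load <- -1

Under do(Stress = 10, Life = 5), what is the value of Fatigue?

The joint intervention fixes Stress = 10, Life = 5, removing each variable's own equation.
Fatigue = -Load - 2·Stress + 1  [with Load=-1, Stress=10]  = -18

-18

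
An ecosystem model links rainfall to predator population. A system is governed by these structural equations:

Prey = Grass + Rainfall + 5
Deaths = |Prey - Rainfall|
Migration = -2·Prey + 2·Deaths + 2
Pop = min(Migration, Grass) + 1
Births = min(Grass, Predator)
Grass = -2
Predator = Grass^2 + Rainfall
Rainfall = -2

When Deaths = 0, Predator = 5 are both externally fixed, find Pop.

-1

Under do(Deaths = 0, Predator = 5), each intervened variable's structural equation is replaced by its fixed value.
Prey = Grass + Rainfall + 5  [with Grass=-2, Rainfall=-2]  = 1
Migration = -2·Prey + 2·Deaths + 2  [with Prey=1, Deaths=0]  = 0
Pop = min(Migration, Grass) + 1  [with Migration=0, Grass=-2]  = -1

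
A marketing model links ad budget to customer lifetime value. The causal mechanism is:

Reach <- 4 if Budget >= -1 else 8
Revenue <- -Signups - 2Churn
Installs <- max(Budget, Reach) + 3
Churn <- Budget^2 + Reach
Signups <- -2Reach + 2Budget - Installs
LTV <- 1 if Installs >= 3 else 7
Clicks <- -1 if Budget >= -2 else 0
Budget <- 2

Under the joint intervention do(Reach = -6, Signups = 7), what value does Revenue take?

-3

The joint intervention fixes Reach = -6, Signups = 7, removing each variable's own equation.
Churn = Budget^2 + Reach  [with Budget=2, Reach=-6]  = -2
Revenue = -Signups - 2Churn  [with Signups=7, Churn=-2]  = -3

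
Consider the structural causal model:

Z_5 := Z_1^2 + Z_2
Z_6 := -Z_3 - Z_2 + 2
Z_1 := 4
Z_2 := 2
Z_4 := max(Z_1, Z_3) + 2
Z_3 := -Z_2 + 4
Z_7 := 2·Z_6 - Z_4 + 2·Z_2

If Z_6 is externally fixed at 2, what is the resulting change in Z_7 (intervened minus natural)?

8

Intervening sets Z_6 = 2 and removes its equation (Z_6 := -Z_3 - Z_2 + 2).
Z_3 = -Z_2 + 4  [with Z_2=2]  = 2
Z_4 = max(Z_1, Z_3) + 2  [with Z_1=4, Z_3=2]  = 6
Z_7 = 2·Z_6 - Z_4 + 2·Z_2  [with Z_6=2, Z_4=6, Z_2=2]  = 2
Without intervention: Z_3 = -Z_2 + 4  [with Z_2=2]  = 2; Z_4 = max(Z_1, Z_3) + 2  [with Z_1=4, Z_3=2]  = 6; Z_6 = -Z_3 - Z_2 + 2  [with Z_3=2, Z_2=2]  = -2; Z_7 = 2·Z_6 - Z_4 + 2·Z_2  [with Z_6=-2, Z_4=6, Z_2=2]  = -6.
Change = 2 − (-6) = 8.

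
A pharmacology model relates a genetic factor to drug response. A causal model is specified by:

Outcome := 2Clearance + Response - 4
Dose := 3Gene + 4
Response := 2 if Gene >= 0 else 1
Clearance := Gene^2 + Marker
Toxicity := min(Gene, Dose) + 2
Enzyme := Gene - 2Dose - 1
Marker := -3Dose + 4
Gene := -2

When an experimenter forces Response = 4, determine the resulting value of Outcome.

28

do(Response=4) replaces the equation Response := 2 if Gene >= 0 else 1 with the constant Response = 4.
Dose = 3Gene + 4  [with Gene=-2]  = -2
Marker = -3Dose + 4  [with Dose=-2]  = 10
Clearance = Gene^2 + Marker  [with Gene=-2, Marker=10]  = 14
Outcome = 2Clearance + Response - 4  [with Clearance=14, Response=4]  = 28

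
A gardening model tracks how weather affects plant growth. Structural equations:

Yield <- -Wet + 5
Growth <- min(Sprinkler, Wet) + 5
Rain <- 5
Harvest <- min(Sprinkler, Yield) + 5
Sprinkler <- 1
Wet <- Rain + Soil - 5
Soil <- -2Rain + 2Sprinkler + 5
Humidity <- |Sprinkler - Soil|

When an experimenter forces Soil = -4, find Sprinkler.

1

Under do(Soil=-4), the mechanism Soil <- -2Rain + 2Sprinkler + 5 is discarded; Soil is fixed at -4.
Since Sprinkler is not a descendant of the intervened variable, it is unaffected.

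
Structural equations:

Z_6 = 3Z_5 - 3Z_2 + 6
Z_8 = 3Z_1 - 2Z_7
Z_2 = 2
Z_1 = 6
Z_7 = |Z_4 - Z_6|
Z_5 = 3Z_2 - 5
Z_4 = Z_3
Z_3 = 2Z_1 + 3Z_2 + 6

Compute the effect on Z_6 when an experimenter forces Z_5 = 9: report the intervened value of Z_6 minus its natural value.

The intervention breaks the incoming arrows to Z_5: Z_5 = 3Z_2 - 5 no longer applies, and Z_5 = 9.
Z_6 = 3Z_5 - 3Z_2 + 6  [with Z_5=9, Z_2=2]  = 27
Without intervention: Z_5 = 3Z_2 - 5  [with Z_2=2]  = 1; Z_6 = 3Z_5 - 3Z_2 + 6  [with Z_5=1, Z_2=2]  = 3.
Change = 27 − 3 = 24.

24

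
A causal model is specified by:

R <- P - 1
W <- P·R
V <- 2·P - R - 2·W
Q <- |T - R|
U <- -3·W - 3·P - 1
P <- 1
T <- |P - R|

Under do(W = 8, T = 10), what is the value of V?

-14

The joint intervention fixes W = 8, T = 10, removing each variable's own equation.
R = P - 1  [with P=1]  = 0
V = 2·P - R - 2·W  [with P=1, R=0, W=8]  = -14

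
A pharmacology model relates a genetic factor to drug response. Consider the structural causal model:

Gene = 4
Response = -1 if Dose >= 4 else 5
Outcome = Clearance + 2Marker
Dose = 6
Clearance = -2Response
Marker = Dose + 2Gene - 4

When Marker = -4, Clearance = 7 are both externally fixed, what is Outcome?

-1

Setting Marker = -4, Clearance = 7 by intervention discards those variables' equations.
Outcome = Clearance + 2Marker  [with Clearance=7, Marker=-4]  = -1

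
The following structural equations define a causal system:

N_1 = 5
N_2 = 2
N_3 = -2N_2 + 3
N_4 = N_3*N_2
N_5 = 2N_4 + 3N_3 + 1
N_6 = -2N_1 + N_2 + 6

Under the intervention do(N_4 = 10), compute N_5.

18

Intervening sets N_4 = 10 and removes its equation (N_4 = N_3*N_2).
N_3 = -2N_2 + 3  [with N_2=2]  = -1
N_5 = 2N_4 + 3N_3 + 1  [with N_4=10, N_3=-1]  = 18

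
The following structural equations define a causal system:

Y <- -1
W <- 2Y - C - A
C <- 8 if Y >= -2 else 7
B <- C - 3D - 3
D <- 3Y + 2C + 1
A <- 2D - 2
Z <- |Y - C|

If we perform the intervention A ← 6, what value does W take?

Intervening sets A = 6 and removes its equation (A <- 2D - 2).
C = 8 if Y >= -2 else 7  [with Y=-1]  = 8
W = 2Y - C - A  [with Y=-1, C=8, A=6]  = -16

-16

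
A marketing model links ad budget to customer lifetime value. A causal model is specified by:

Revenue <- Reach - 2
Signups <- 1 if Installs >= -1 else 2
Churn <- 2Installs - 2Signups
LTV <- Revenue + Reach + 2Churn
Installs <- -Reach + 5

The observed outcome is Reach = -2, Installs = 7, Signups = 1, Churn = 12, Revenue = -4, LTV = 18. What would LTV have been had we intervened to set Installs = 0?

Under do(Installs=0), the mechanism Installs <- -Reach + 5 is discarded; Installs is fixed at 0.
Signups = 1 if Installs >= -1 else 2  [with Installs=0]  = 1
Churn = 2Installs - 2Signups  [with Installs=0, Signups=1]  = -2
Revenue = Reach - 2  [with Reach=-2]  = -4
LTV = Revenue + Reach + 2Churn  [with Revenue=-4, Reach=-2, Churn=-2]  = -10

-10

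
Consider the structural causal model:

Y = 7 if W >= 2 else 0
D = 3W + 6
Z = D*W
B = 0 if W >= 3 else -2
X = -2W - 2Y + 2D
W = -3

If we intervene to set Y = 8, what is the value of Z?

9

do(Y=8) replaces the equation Y = 7 if W >= 2 else 0 with the constant Y = 8.
Z is not downstream of the intervention, so its value is determined by the original equations.
D = 3W + 6  [with W=-3]  = -3
Z = D*W  [with D=-3, W=-3]  = 9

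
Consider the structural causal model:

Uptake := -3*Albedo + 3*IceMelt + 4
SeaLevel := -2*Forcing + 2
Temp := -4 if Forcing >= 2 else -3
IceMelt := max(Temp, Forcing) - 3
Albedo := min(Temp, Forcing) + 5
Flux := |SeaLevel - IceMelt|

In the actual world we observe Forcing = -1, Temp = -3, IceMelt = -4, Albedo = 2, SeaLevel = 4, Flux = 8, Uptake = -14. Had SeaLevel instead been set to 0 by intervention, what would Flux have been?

4

The intervention breaks the incoming arrows to SeaLevel: SeaLevel := -2*Forcing + 2 no longer applies, and SeaLevel = 0.
Temp = -4 if Forcing >= 2 else -3  [with Forcing=-1]  = -3
IceMelt = max(Temp, Forcing) - 3  [with Temp=-3, Forcing=-1]  = -4
Flux = |SeaLevel - IceMelt|  [with SeaLevel=0, IceMelt=-4]  = 4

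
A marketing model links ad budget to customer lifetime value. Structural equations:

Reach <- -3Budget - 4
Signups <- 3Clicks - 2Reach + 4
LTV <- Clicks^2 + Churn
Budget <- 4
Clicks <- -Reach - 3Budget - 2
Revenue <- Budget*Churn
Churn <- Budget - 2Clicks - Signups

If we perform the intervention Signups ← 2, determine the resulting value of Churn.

-2

Intervening sets Signups = 2 and removes its equation (Signups <- 3Clicks - 2Reach + 4).
Reach = -3Budget - 4  [with Budget=4]  = -16
Clicks = -Reach - 3Budget - 2  [with Reach=-16, Budget=4]  = 2
Churn = Budget - 2Clicks - Signups  [with Budget=4, Clicks=2, Signups=2]  = -2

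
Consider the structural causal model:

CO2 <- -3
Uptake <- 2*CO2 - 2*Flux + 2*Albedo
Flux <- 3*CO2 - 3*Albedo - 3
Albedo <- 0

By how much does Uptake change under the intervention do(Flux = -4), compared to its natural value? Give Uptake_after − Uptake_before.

-16

The intervention breaks the incoming arrows to Flux: Flux <- 3*CO2 - 3*Albedo - 3 no longer applies, and Flux = -4.
Uptake = 2*CO2 - 2*Flux + 2*Albedo  [with CO2=-3, Flux=-4, Albedo=0]  = 2
Without intervention: Flux = 3*CO2 - 3*Albedo - 3  [with CO2=-3, Albedo=0]  = -12; Uptake = 2*CO2 - 2*Flux + 2*Albedo  [with CO2=-3, Flux=-12, Albedo=0]  = 18.
Change = 2 − 18 = -16.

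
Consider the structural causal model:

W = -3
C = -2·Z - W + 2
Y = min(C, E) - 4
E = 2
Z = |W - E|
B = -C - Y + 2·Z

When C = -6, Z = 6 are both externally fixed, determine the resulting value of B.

28

The joint intervention fixes C = -6, Z = 6, removing each variable's own equation.
Y = min(C, E) - 4  [with C=-6, E=2]  = -10
B = -C - Y + 2·Z  [with C=-6, Y=-10, Z=6]  = 28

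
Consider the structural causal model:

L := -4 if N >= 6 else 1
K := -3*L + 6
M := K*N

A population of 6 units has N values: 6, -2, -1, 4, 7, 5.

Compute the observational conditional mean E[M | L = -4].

117

Conditioning on L=-4 selects the 2 unit(s) with N ∈ {6, 7}. Their M values: 108, 126. Mean = 117.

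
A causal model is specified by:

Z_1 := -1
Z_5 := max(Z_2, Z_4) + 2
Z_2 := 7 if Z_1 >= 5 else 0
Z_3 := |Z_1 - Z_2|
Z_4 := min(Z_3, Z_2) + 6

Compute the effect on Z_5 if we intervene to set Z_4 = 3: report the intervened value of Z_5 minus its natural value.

Intervening sets Z_4 = 3 and removes its equation (Z_4 := min(Z_3, Z_2) + 6).
Z_2 = 7 if Z_1 >= 5 else 0  [with Z_1=-1]  = 0
Z_5 = max(Z_2, Z_4) + 2  [with Z_2=0, Z_4=3]  = 5
Without intervention: Z_2 = 7 if Z_1 >= 5 else 0  [with Z_1=-1]  = 0; Z_3 = |Z_1 - Z_2|  [with Z_1=-1, Z_2=0]  = 1; Z_4 = min(Z_3, Z_2) + 6  [with Z_3=1, Z_2=0]  = 6; Z_5 = max(Z_2, Z_4) + 2  [with Z_2=0, Z_4=6]  = 8.
Change = 5 − 8 = -3.

-3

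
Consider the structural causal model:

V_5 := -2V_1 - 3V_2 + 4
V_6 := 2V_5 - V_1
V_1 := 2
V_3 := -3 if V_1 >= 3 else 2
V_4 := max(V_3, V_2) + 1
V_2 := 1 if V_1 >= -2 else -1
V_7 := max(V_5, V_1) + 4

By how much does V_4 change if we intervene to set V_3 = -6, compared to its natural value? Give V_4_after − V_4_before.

-1

The intervention breaks the incoming arrows to V_3: V_3 := -3 if V_1 >= 3 else 2 no longer applies, and V_3 = -6.
V_2 = 1 if V_1 >= -2 else -1  [with V_1=2]  = 1
V_4 = max(V_3, V_2) + 1  [with V_3=-6, V_2=1]  = 2
Without intervention: V_2 = 1 if V_1 >= -2 else -1  [with V_1=2]  = 1; V_3 = -3 if V_1 >= 3 else 2  [with V_1=2]  = 2; V_4 = max(V_3, V_2) + 1  [with V_3=2, V_2=1]  = 3.
Change = 2 − 3 = -1.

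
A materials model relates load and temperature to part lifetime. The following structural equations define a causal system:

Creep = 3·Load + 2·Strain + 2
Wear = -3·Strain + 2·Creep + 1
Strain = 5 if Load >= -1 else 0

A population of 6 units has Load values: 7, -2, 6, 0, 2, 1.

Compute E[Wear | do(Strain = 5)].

24

Every unit gets Strain=5 under the intervention. Wear values become 52, -2, 46, 10, 22, 16; E[Wear|do(Strain=5)] = 24.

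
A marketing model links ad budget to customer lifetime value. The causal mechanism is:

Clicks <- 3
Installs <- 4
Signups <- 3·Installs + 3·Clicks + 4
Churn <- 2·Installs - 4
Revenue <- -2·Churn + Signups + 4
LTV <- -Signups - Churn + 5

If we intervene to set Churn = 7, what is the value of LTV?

-27

Under do(Churn=7), the mechanism Churn <- 2·Installs - 4 is discarded; Churn is fixed at 7.
Signups = 3·Installs + 3·Clicks + 4  [with Installs=4, Clicks=3]  = 25
LTV = -Signups - Churn + 5  [with Signups=25, Churn=7]  = -27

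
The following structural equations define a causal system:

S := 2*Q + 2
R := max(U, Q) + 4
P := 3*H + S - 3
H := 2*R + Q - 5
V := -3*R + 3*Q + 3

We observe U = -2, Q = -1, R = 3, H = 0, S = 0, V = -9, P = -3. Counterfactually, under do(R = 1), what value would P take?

-15

The intervention breaks the incoming arrows to R: R := max(U, Q) + 4 no longer applies, and R = 1.
H = 2*R + Q - 5  [with R=1, Q=-1]  = -4
S = 2*Q + 2  [with Q=-1]  = 0
P = 3*H + S - 3  [with H=-4, S=0]  = -15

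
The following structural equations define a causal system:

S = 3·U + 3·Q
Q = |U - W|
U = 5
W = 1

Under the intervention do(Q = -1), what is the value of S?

The intervention breaks the incoming arrows to Q: Q = |U - W| no longer applies, and Q = -1.
S = 3·U + 3·Q  [with U=5, Q=-1]  = 12

12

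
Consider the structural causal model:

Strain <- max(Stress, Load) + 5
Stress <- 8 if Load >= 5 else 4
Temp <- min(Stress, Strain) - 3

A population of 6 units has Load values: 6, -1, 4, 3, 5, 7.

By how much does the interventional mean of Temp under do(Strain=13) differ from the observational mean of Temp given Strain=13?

-2

The intervention sets Strain=13 in all 6 units regardless of Load. Recomputing Temp per unit gives 5, 1, 1, 1, 5, 5; average 3.
E[Temp|Strain=13] averages over only the 3 units with Strain=13 (Load = 6, 5, 7): Temp = 5, 5, 5, mean 5.
Difference = 3 − 5 = -2.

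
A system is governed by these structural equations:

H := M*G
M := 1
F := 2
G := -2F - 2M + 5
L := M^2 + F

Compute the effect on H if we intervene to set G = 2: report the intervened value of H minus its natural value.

Intervening sets G = 2 and removes its equation (G := -2F - 2M + 5).
H = M*G  [with M=1, G=2]  = 2
Without intervention: G = -2F - 2M + 5  [with F=2, M=1]  = -1; H = M*G  [with M=1, G=-1]  = -1.
Change = 2 − (-1) = 3.

3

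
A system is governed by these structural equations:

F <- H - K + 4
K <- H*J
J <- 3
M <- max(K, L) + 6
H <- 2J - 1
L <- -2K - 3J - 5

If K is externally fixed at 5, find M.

11

do(K=5) replaces the equation K <- H*J with the constant K = 5.
L = -2K - 3J - 5  [with K=5, J=3]  = -24
M = max(K, L) + 6  [with K=5, L=-24]  = 11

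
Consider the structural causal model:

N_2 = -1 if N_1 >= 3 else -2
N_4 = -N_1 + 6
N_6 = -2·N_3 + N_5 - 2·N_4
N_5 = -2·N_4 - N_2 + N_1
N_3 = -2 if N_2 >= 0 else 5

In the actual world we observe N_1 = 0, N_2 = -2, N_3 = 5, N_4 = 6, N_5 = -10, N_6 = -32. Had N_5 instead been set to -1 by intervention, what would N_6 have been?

The intervention breaks the incoming arrows to N_5: N_5 = -2·N_4 - N_2 + N_1 no longer applies, and N_5 = -1.
N_2 = -1 if N_1 >= 3 else -2  [with N_1=0]  = -2
N_3 = -2 if N_2 >= 0 else 5  [with N_2=-2]  = 5
N_4 = -N_1 + 6  [with N_1=0]  = 6
N_6 = -2·N_3 + N_5 - 2·N_4  [with N_3=5, N_5=-1, N_4=6]  = -23

-23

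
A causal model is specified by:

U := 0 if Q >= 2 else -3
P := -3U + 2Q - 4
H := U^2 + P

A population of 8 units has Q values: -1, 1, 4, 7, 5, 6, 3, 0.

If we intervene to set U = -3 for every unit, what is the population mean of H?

20.25

Under do(U=-3), U's equation is replaced by U=-3 for every unit. Per-unit H: 12, 16, 22, 28, 24, 26, 20, 14. Mean = 20.25.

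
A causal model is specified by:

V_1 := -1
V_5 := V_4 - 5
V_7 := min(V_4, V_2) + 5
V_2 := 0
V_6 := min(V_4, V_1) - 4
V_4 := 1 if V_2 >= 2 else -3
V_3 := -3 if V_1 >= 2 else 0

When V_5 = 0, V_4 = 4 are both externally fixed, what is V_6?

Setting V_5 = 0, V_4 = 4 by intervention discards those variables' equations.
V_6 = min(V_4, V_1) - 4  [with V_4=4, V_1=-1]  = -5

-5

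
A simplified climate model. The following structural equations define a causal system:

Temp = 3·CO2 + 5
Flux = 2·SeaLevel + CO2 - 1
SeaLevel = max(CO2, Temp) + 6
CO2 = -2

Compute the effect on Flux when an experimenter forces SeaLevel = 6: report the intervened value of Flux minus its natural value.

2

The intervention breaks the incoming arrows to SeaLevel: SeaLevel = max(CO2, Temp) + 6 no longer applies, and SeaLevel = 6.
Flux = 2·SeaLevel + CO2 - 1  [with SeaLevel=6, CO2=-2]  = 9
Without intervention: Temp = 3·CO2 + 5  [with CO2=-2]  = -1; SeaLevel = max(CO2, Temp) + 6  [with CO2=-2, Temp=-1]  = 5; Flux = 2·SeaLevel + CO2 - 1  [with SeaLevel=5, CO2=-2]  = 7.
Change = 9 − 7 = 2.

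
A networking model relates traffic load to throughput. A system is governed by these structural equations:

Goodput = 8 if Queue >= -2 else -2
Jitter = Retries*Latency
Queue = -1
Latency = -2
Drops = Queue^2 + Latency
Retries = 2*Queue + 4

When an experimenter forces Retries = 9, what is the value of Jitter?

-18

Intervening sets Retries = 9 and removes its equation (Retries = 2*Queue + 4).
Jitter = Retries*Latency  [with Retries=9, Latency=-2]  = -18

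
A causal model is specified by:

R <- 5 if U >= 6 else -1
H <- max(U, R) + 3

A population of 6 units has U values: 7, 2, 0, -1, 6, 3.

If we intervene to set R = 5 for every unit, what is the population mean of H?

do(R=5) breaks R's dependence on U. With R=5 fixed, H across the units is 10, 8, 8, 8, 9, 8, mean 8.5.

8.5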